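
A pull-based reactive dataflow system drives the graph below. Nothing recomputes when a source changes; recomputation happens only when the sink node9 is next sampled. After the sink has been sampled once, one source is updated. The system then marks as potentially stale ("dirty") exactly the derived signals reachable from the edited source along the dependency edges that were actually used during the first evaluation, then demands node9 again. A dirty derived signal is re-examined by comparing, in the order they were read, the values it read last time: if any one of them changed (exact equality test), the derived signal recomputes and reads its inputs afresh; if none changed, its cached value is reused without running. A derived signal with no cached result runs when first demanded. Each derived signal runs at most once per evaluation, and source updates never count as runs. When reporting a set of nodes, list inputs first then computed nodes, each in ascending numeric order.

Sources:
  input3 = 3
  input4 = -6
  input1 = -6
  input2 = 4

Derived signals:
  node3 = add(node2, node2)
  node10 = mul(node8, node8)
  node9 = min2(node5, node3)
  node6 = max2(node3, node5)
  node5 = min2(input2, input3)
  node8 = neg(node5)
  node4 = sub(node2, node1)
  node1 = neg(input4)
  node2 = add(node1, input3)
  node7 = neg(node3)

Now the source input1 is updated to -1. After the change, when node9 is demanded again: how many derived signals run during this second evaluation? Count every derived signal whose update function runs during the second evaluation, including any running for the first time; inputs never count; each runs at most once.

First evaluation (everything demanded from the output):
  node1 = neg(-6) = 6
  node2 = add(6, 3) = 9
  node3 = add(9, 9) = 18
  node5 = min2(4, 3) = 3
  node9 = min2(3, 18) = 3

Propagation after the edit:
  input1 feeds no computation that the output demands — nothing is marked dirty and nothing runs.

Key observation: input1 is never demanded by the output, so the edit triggers no recomputation at all.

Derived signals that run: none — 0 in total.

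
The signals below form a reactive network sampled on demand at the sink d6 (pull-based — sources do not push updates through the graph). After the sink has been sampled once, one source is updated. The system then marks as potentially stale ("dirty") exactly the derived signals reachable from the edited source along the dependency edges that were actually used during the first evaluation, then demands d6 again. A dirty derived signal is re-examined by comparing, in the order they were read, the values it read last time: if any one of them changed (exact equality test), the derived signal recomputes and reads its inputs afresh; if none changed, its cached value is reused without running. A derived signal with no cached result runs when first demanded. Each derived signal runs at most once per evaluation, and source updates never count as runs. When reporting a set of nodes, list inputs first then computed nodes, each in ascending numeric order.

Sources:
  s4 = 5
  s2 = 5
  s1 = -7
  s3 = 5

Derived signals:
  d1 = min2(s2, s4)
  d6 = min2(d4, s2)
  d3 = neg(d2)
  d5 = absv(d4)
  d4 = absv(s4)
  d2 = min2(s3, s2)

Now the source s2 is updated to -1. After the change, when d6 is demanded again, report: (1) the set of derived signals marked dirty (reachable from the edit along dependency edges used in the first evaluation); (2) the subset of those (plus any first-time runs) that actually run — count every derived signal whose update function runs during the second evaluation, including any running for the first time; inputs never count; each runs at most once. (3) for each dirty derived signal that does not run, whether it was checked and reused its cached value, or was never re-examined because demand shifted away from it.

Dirty set: d6.
Run set: d6 (1 run).
All dirty derived signals ended up running.

Initial pass — values computed on the first demand:
  d4 = absv(5) = 5
  d6 = min2(5, 5) = 5

Second demand — change propagation:
  d6: re-runs because s2 5->-1; new result -1.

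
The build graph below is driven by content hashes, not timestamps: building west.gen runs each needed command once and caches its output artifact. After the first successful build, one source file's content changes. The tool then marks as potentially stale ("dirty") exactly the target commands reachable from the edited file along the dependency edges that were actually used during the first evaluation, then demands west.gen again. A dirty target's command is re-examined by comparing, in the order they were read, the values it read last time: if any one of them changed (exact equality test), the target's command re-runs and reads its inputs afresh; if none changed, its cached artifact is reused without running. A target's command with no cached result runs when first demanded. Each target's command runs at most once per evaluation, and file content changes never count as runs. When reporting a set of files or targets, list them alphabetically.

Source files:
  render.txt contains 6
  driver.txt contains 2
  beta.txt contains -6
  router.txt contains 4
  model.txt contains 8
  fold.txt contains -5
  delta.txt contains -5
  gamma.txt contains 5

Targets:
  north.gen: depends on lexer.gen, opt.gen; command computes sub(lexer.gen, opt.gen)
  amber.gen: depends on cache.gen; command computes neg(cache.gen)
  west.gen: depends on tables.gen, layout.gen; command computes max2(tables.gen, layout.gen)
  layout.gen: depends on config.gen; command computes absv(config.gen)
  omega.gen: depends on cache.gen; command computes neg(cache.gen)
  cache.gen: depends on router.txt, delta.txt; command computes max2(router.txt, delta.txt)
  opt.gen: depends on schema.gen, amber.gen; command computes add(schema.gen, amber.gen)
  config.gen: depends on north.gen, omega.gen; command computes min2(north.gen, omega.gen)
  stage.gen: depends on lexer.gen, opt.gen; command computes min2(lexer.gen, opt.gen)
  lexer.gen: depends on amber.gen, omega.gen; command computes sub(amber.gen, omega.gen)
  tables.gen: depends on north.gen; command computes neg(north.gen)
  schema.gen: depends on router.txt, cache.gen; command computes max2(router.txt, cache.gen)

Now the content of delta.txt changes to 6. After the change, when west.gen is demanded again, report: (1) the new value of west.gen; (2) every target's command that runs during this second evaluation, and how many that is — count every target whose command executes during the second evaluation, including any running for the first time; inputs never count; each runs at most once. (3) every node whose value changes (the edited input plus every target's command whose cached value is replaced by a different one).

west.gen now evaluates to 6.
Run set: amber.gen, cache.gen, config.gen, layout.gen, lexer.gen, omega.gen, opt.gen, schema.gen, west.gen (9 run).
Changed values: amber.gen, cache.gen, config.gen, delta.txt, layout.gen, omega.gen, schema.gen, west.gen.
The important point: at north.gen every value read last time is unchanged, so the dirty flag clears without a run.

Initial pass — values computed on the first demand:
  cache.gen = max2(4, -5) = 4
  amber.gen = neg(4) = -4
  omega.gen = neg(4) = -4
  lexer.gen = sub(-4, -4) = 0
  schema.gen = max2(4, 4) = 4
  opt.gen = add(4, -4) = 0
  north.gen = sub(0, 0) = 0
  config.gen = min2(0, -4) = -4
  layout.gen = absv(-4) = 4
  tables.gen = neg(0) = 0
  west.gen = max2(0, 4) = 4

Second demand — change propagation:
  cache.gen: re-runs because delta.txt -5->6; new result 6.
  amber.gen: re-runs because cache.gen 4->6; new result -6.
  omega.gen: re-runs because cache.gen 4->6; new result -6.
  lexer.gen: re-runs because amber.gen -4->-6; omega.gen -4->-6; new result 0 (unchanged).
  schema.gen: re-runs because cache.gen 4->6; new result 6.
  opt.gen: re-runs because schema.gen 4->6; amber.gen -4->-6; new result 0 (unchanged).
  north.gen: re-examined; everything it read last time is the same (lexer.gen unchanged, opt.gen unchanged) — cache 0 kept, no run.
  config.gen: re-runs because omega.gen -4->-6; new result -6.
  layout.gen: re-runs because config.gen -4->-6; new result 6.
  tables.gen: re-examined; everything it read last time is the same (north.gen unchanged) — cache 0 kept, no run.
  west.gen: re-runs because layout.gen 4->6; new result 6.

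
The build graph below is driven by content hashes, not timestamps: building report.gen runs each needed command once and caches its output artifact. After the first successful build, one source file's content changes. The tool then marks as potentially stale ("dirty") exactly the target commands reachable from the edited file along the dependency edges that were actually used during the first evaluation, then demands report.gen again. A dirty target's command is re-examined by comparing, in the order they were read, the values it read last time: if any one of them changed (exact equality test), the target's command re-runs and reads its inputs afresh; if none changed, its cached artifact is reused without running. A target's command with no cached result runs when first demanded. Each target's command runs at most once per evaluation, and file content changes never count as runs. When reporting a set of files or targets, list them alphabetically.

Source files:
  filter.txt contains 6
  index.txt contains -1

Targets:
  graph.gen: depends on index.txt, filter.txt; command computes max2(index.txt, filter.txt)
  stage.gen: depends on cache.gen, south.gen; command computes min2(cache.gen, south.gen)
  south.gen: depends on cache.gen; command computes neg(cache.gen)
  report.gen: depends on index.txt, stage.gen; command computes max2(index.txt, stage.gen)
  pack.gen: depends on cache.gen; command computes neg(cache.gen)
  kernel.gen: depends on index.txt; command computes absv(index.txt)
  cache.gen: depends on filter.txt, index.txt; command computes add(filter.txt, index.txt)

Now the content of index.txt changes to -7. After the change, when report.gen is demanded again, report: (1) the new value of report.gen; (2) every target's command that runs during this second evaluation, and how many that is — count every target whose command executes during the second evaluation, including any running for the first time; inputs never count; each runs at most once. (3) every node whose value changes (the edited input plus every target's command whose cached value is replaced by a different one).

Initial pass — values computed on the first demand:
  cache.gen = add(6, -1) = 5
  south.gen = neg(5) = -5
  stage.gen = min2(5, -5) = -5
  report.gen = max2(-1, -5) = -1

Second demand — change propagation:
  cache.gen: re-runs because index.txt -1->-7; new result -1.
  south.gen: re-runs because cache.gen 5->-1; new result 1.
  stage.gen: re-runs because cache.gen 5->-1; south.gen -5->1; new result -1.
  report.gen: re-runs because index.txt -1->-7; stage.gen -5->-1; new result -1 (unchanged).

report.gen now evaluates to -1.
Run set: cache.gen, report.gen, south.gen, stage.gen (4 run).
Changed values: cache.gen, index.txt, south.gen, stage.gen.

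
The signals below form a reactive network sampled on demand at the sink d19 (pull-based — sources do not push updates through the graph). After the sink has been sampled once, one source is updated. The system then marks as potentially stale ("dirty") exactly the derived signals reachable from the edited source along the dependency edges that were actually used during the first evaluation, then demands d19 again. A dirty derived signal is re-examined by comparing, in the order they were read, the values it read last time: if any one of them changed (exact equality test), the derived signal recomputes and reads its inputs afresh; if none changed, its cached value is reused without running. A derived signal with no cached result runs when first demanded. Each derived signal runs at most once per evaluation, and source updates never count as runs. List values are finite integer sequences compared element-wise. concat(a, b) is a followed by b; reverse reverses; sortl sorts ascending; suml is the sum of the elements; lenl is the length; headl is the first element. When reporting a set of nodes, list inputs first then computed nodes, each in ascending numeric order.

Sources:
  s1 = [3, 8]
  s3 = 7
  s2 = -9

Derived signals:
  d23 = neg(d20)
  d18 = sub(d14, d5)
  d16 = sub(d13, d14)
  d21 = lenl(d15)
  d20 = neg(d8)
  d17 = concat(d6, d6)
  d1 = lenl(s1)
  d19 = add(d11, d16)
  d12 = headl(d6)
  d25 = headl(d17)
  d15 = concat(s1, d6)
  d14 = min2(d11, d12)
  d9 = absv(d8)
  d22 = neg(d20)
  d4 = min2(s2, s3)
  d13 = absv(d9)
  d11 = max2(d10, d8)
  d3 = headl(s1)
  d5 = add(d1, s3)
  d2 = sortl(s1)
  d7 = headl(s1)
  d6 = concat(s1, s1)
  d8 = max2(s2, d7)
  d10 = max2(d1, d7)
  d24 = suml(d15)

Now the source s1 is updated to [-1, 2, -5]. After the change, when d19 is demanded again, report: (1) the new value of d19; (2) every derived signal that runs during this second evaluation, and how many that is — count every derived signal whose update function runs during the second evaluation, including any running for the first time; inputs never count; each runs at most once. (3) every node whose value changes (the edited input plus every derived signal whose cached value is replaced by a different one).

Initial pass — values computed on the first demand:
  d1 = lenl([3, 8]) = 2
  d6 = concat([3, 8], [3, 8]) = [3, 8, 3, 8]
  d7 = headl([3, 8]) = 3
  d8 = max2(-9, 3) = 3
  d9 = absv(3) = 3
  d10 = max2(2, 3) = 3
  d11 = max2(3, 3) = 3
  d12 = headl([3, 8, 3, 8]) = 3
  d13 = absv(3) = 3
  d14 = min2(3, 3) = 3
  d16 = sub(3, 3) = 0
  d19 = add(3, 0) = 3

Second demand — change propagation:
  d1: re-runs because s1 [3, 8]->[-1, 2, -5]; new result 3.
  d6: re-runs because s1 [3, 8]->[-1, 2, -5]; s1 [3, 8]->[-1, 2, -5]; new result [-1, 2, -5, -1, 2, -5].
  d7: re-runs because s1 [3, 8]->[-1, 2, -5]; new result -1.
  d8: re-runs because d7 3->-1; new result -1.
  d9: re-runs because d8 3->-1; new result 1.
  d10: re-runs because d1 2->3; d7 3->-1; new result 3 (unchanged).
  d11: re-runs because d8 3->-1; new result 3 (unchanged).
  d12: re-runs because d6 [3, 8, 3, 8]->[-1, 2, -5, -1, 2, -5]; new result -1.
  d13: re-runs because d9 3->1; new result 1.
  d14: re-runs because d12 3->-1; new result -1.
  d16: re-runs because d13 3->1; d14 3->-1; new result 2.
  d19: re-runs because d16 0->2; new result 5.

d19 now evaluates to 5.
Run set: d1, d6, d7, d8, d9, d10, d11, d12, d13, d14, d16, d19 (12 run).
Changed values: s1, d1, d6, d7, d8, d9, d12, d13, d14, d16, d19.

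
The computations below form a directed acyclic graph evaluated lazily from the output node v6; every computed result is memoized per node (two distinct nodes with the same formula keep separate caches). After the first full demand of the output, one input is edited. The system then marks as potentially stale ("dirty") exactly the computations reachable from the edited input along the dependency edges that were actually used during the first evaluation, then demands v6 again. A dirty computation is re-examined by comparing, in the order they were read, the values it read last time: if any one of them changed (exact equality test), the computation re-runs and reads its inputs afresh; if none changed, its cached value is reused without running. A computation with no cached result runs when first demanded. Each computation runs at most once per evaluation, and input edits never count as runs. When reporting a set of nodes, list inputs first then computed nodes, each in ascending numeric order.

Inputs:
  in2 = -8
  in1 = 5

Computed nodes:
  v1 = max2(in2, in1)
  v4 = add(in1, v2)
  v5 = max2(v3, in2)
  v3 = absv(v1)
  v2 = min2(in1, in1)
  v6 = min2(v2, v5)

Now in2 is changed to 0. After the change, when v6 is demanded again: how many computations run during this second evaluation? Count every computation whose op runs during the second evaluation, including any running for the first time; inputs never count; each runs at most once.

First demand of the output computes:
  v1 = max2(-8, 5) = 5
  v2 = min2(5, 5) = 5
  v3 = absv(5) = 5
  v5 = max2(5, -8) = 5
  v6 = min2(5, 5) = 5

After the edit, cleaning proceeds:
  v1: a read changed (in2 -8->0) — executes, giving 5 — identical to its old value.
  v3: dirty, but its reads are unchanged (v1 unchanged); cached 5 stands.
  v5: a read changed (in2 -8->0) — executes, giving 5 — identical to its old value.
  v6: dirty, but its reads are unchanged (v2 unchanged, v5 unchanged); cached 5 stands.

Note where the cutoff bites: v3 is checked, finds nothing changed, and keeps its cache.

2 computations run: v1, v5.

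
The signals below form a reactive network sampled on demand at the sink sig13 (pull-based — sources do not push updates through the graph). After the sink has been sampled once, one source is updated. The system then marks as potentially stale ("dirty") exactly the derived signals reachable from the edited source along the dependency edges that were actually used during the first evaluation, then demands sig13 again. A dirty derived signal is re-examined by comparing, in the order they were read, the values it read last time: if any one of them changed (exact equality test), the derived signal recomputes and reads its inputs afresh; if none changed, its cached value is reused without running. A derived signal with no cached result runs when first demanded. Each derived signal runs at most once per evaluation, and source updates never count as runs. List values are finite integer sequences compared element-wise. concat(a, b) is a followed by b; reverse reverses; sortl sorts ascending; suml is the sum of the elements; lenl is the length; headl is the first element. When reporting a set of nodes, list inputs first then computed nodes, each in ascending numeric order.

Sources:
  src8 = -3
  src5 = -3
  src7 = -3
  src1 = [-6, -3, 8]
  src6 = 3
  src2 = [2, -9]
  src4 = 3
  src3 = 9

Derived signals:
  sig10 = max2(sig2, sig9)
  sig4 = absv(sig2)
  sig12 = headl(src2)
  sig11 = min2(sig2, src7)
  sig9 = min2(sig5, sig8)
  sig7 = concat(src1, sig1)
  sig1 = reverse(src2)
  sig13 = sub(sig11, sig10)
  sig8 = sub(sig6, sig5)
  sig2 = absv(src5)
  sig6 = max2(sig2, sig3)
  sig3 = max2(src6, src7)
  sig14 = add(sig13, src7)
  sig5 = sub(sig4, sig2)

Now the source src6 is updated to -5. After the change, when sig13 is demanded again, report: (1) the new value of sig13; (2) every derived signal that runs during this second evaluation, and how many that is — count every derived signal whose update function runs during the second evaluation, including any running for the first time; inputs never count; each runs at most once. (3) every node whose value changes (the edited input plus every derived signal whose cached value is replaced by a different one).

Initial pass — values computed on the first demand:
  sig2 = absv(-3) = 3
  sig3 = max2(3, -3) = 3
  sig4 = absv(3) = 3
  sig5 = sub(3, 3) = 0
  sig6 = max2(3, 3) = 3
  sig8 = sub(3, 0) = 3
  sig9 = min2(0, 3) = 0
  sig10 = max2(3, 0) = 3
  sig11 = min2(3, -3) = -3
  sig13 = sub(-3, 3) = -6

Second demand — change propagation:
  sig3: re-runs because src6 3->-5; new result -3.
  sig6: re-runs because sig3 3->-3; new result 3 (unchanged).
  sig8: re-examined; everything it read last time is the same (sig6 unchanged, sig5 unchanged) — cache 3 kept, no run.
  sig9: re-examined; everything it read last time is the same (sig5 unchanged, sig8 unchanged) — cache 0 kept, no run.
  sig10: re-examined; everything it read last time is the same (sig2 unchanged, sig9 unchanged) — cache 3 kept, no run.
  sig13: re-examined; everything it read last time is the same (sig11 unchanged, sig10 unchanged) — cache -6 kept, no run.

The important point: sig6 recomputes to an identical value, and the output ends up unchanged.

sig13 now evaluates to -6.
Run set: sig3, sig6 (2 run).
Changed values: src6, sig3.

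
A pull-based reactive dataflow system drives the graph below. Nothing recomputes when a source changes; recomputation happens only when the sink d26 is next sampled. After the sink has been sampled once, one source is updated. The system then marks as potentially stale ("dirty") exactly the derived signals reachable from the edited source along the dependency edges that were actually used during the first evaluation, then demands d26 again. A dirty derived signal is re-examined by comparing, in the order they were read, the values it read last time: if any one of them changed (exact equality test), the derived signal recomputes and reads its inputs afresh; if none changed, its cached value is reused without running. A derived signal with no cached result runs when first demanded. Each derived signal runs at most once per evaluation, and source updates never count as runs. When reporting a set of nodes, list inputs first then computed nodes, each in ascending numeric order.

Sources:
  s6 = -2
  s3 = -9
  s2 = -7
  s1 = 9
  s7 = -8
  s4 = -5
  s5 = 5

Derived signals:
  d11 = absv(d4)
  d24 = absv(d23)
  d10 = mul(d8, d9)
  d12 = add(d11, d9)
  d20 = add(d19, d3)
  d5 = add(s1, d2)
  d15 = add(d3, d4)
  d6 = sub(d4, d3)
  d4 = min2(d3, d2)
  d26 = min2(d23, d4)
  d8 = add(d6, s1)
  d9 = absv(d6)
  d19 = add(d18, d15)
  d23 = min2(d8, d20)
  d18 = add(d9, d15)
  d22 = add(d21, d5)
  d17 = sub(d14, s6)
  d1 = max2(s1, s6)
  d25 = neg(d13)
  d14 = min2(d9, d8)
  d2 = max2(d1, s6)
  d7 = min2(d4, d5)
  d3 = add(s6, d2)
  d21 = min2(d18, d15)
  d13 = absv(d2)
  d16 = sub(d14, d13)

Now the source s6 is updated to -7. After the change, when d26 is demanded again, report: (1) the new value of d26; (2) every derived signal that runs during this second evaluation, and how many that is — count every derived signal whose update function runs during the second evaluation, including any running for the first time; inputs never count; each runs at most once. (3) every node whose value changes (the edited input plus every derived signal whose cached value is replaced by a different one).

First evaluation (everything demanded from the output):
  d1 = max2(9, -2) = 9
  d2 = max2(9, -2) = 9
  d3 = add(-2, 9) = 7
  d4 = min2(7, 9) = 7
  d6 = sub(7, 7) = 0
  d8 = add(0, 9) = 9
  d9 = absv(0) = 0
  d15 = add(7, 7) = 14
  d18 = add(0, 14) = 14
  d19 = add(14, 14) = 28
  d20 = add(28, 7) = 35
  d23 = min2(9, 35) = 9
  d26 = min2(9, 7) = 7

Propagation after the edit:
  d1: runs — s6 -2->-7; result 9 (same value as before).
  d2: runs — s6 -2->-7; result 9 (same value as before).
  d3: runs — s6 -2->-7; result 2.
  d4: runs — d3 7->2; result 2.
  d6: runs — d4 7->2; d3 7->2; result 0 (same value as before).
  d8: checked — values it read are unchanged (d6 unchanged, s1 unchanged); reused cached 9 without running.
  d9: checked — values it read are unchanged (d6 unchanged); reused cached 0 without running.
  d15: runs — d3 7->2; d4 7->2; result 4.
  d18: runs — d15 14->4; result 4.
  d19: runs — d18 14->4; d15 14->4; result 8.
  d20: runs — d19 28->8; d3 7->2; result 10.
  d23: runs — d20 35->10; result 9 (same value as before).
  d26: runs — d4 7->2; result 2.

Key observation: the cutoff stops propagation at d8 — its inputs' values are unchanged, so it reuses its cache.

New value of d26: 2.
Derived signals that run: d1, d2, d3, d4, d6, d15, d18, d19, d20, d23, d26 — 11 in total.
Values that change: s6, d3, d4, d15, d18, d19, d20, d26.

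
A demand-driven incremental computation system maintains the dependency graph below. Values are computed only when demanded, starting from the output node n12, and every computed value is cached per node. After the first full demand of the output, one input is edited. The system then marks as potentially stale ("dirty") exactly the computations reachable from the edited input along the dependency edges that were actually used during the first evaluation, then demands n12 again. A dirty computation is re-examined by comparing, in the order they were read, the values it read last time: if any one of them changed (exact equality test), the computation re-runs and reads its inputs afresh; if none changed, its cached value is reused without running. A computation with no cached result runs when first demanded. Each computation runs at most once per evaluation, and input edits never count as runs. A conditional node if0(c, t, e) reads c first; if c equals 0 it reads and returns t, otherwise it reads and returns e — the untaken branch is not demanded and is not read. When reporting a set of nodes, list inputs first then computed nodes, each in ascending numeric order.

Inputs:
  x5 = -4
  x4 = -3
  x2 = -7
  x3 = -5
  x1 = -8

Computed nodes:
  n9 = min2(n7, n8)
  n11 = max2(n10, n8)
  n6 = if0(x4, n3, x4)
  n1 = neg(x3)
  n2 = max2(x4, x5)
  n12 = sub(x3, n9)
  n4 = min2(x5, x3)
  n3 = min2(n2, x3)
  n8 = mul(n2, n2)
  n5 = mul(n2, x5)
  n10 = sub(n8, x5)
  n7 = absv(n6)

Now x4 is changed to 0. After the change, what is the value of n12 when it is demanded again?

New value of n12: -5.
Key observation: a condition flipped, so demand reaches new nodes — n3 runs for the first time.

First evaluation (everything demanded from the output):
  n2 = max2(-3, -4) = -3
  n6 = if0(x4=-3 -> else branch x4) = -3
  n7 = absv(-3) = 3
  n8 = mul(-3, -3) = 9
  n9 = min2(3, 9) = 3
  n12 = sub(-5, 3) = -8

Propagation after the edit:
  n2: runs — x4 -3->0; result 0.
  n3: demanded for the first time — runs, produces -5.
  n6: runs — x4 -3->0; x4 -3->0; result -5.
  n7: runs — n6 -3->-5; result 5.
  n8: runs — n2 -3->0; n2 -3->0; result 0.
  n9: runs — n7 3->5; n8 9->0; result 0.
  n12: runs — n9 3->0; result -5.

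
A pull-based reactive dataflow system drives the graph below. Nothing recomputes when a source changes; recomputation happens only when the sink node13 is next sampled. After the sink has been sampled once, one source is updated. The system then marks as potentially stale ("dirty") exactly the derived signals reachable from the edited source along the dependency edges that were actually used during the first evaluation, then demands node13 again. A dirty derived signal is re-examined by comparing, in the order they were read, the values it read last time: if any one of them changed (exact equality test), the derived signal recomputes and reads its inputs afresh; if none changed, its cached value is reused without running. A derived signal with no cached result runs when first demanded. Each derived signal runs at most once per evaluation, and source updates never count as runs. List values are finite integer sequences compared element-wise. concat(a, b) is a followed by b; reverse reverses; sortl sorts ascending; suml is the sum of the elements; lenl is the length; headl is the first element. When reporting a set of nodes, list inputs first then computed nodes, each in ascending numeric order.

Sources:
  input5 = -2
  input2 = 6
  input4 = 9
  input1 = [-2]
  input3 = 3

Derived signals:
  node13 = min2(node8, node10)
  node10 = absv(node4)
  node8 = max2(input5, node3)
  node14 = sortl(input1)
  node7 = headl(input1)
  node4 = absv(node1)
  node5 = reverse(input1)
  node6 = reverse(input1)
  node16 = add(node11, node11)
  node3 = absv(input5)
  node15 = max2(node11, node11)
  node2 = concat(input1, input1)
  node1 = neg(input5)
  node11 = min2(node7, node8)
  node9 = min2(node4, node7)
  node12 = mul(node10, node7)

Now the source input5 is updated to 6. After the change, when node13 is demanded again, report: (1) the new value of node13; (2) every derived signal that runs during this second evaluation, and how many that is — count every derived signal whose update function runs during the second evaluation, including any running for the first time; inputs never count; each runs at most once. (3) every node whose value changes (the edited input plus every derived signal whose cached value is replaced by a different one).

First evaluation (everything demanded from the output):
  node1 = neg(-2) = 2
  node3 = absv(-2) = 2
  node4 = absv(2) = 2
  node8 = max2(-2, 2) = 2
  node10 = absv(2) = 2
  node13 = min2(2, 2) = 2

Propagation after the edit:
  node1: runs — input5 -2->6; result -6.
  node3: runs — input5 -2->6; result 6.
  node4: runs — node1 2->-6; result 6.
  node8: runs — input5 -2->6; node3 2->6; result 6.
  node10: runs — node4 2->6; result 6.
  node13: runs — node8 2->6; node10 2->6; result 6.

New value of node13: 6.
Derived signals that run: node1, node3, node4, node8, node10, node13 — 6 in total.
Values that change: input5, node1, node3, node4, node8, node10, node13.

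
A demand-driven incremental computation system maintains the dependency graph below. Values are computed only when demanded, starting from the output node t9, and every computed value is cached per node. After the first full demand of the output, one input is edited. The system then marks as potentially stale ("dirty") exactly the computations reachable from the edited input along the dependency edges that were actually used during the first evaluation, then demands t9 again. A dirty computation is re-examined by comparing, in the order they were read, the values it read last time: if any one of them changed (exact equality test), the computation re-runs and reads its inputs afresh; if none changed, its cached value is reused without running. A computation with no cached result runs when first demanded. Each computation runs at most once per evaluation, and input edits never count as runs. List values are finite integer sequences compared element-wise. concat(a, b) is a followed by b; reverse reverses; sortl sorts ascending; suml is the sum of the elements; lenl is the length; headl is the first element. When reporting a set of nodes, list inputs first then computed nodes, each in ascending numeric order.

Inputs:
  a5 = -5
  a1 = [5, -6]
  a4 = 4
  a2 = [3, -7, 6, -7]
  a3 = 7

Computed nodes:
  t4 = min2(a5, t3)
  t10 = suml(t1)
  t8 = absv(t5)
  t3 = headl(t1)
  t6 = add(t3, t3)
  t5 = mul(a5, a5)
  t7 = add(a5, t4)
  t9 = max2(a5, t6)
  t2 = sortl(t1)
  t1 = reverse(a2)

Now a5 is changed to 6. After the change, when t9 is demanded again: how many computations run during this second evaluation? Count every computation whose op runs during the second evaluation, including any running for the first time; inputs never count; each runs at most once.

Computations that run: t9 — 1 in total.

First evaluation (everything demanded from the output):
  t1 = reverse([3, -7, 6, -7]) = [-7, 6, -7, 3]
  t3 = headl([-7, 6, -7, 3]) = -7
  t6 = add(-7, -7) = -14
  t9 = max2(-5, -14) = -5

Propagation after the edit:
  t9: runs — a5 -5->6; result 6.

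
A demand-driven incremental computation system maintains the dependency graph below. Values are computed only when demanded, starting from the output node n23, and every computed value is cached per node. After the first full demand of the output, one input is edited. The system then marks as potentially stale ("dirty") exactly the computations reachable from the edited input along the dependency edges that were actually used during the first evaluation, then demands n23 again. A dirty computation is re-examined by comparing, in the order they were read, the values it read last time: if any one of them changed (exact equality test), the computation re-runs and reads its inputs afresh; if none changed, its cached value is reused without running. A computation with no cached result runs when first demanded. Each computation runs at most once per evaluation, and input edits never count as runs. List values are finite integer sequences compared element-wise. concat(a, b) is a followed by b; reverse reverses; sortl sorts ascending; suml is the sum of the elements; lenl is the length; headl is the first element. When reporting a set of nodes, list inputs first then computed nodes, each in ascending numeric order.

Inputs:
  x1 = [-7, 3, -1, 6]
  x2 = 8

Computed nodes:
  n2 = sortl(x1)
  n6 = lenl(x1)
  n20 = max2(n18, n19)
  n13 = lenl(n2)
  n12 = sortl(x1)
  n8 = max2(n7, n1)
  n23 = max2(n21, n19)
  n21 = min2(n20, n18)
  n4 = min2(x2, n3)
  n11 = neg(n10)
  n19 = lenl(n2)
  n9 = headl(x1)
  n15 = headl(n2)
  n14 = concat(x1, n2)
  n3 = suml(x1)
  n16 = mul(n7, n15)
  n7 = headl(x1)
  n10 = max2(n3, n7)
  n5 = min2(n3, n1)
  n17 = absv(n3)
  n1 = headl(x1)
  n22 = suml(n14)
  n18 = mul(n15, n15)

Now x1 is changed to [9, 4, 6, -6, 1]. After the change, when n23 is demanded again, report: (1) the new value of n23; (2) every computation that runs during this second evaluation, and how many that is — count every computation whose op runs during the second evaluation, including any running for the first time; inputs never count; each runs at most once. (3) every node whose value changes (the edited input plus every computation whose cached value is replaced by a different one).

First evaluation (everything demanded from the output):
  n2 = sortl([-7, 3, -1, 6]) = [-7, -1, 3, 6]
  n15 = headl([-7, -1, 3, 6]) = -7
  n18 = mul(-7, -7) = 49
  n19 = lenl([-7, -1, 3, 6]) = 4
  n20 = max2(49, 4) = 49
  n21 = min2(49, 49) = 49
  n23 = max2(49, 4) = 49

Propagation after the edit:
  n2: runs — x1 [-7, 3, -1, 6]->[9, 4, 6, -6, 1]; result [-6, 1, 4, 6, 9].
  n15: runs — n2 [-7, -1, 3, 6]->[-6, 1, 4, 6, 9]; result -6.
  n18: runs — n15 -7->-6; n15 -7->-6; result 36.
  n19: runs — n2 [-7, -1, 3, 6]->[-6, 1, 4, 6, 9]; result 5.
  n20: runs — n18 49->36; n19 4->5; result 36.
  n21: runs — n20 49->36; n18 49->36; result 36.
  n23: runs — n21 49->36; n19 4->5; result 36.

New value of n23: 36.
Computations that run: n2, n15, n18, n19, n20, n21, n23 — 7 in total.
Values that change: x1, n2, n15, n18, n19, n20, n21, n23.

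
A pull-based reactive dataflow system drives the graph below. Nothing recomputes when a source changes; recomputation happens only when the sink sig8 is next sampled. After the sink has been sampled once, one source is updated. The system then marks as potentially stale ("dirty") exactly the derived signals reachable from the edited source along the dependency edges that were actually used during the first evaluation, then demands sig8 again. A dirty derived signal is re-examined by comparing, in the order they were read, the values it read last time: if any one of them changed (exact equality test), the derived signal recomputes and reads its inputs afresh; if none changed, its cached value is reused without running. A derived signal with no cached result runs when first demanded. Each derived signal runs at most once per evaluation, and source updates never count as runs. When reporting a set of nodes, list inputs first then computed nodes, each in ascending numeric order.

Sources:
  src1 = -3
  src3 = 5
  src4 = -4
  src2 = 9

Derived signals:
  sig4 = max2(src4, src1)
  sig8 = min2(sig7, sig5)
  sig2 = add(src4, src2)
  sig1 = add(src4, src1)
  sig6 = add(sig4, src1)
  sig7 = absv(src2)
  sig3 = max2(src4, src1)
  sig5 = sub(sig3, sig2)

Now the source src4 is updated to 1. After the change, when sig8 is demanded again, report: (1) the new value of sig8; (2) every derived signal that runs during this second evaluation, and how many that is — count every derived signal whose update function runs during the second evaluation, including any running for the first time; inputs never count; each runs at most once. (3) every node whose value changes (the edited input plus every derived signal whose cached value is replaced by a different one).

First evaluation (everything demanded from the output):
  sig2 = add(-4, 9) = 5
  sig3 = max2(-4, -3) = -3
  sig5 = sub(-3, 5) = -8
  sig7 = absv(9) = 9
  sig8 = min2(9, -8) = -8

Propagation after the edit:
  sig2: runs — src4 -4->1; result 10.
  sig3: runs — src4 -4->1; result 1.
  sig5: runs — sig3 -3->1; sig2 5->10; result -9.
  sig8: runs — sig5 -8->-9; result -9.

New value of sig8: -9.
Derived signals that run: sig2, sig3, sig5, sig8 — 4 in total.
Values that change: src4, sig2, sig3, sig5, sig8.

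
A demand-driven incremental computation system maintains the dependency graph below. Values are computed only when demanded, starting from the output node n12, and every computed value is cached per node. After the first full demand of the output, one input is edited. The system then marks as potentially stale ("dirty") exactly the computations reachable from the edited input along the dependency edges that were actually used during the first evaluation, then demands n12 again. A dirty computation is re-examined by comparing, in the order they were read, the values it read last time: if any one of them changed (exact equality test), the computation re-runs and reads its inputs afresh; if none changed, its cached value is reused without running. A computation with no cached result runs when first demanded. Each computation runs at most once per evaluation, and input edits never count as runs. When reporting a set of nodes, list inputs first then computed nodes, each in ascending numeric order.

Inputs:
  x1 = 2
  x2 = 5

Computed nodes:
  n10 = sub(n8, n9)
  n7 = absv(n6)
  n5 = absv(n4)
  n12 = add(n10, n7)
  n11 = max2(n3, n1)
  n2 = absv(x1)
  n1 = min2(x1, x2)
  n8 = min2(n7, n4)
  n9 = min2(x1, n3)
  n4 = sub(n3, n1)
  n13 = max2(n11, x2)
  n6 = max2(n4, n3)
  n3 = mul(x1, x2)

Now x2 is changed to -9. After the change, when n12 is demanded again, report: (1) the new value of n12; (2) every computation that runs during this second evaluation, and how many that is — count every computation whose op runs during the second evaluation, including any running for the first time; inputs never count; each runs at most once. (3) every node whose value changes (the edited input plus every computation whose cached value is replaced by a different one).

New value of n12: 18.
Computations that run: n1, n3, n4, n6, n7, n8, n9, n10, n12 — 9 in total.
Values that change: x2, n1, n3, n4, n6, n7, n8, n9, n10, n12.

First evaluation (everything demanded from the output):
  n1 = min2(2, 5) = 2
  n3 = mul(2, 5) = 10
  n4 = sub(10, 2) = 8
  n6 = max2(8, 10) = 10
  n7 = absv(10) = 10
  n8 = min2(10, 8) = 8
  n9 = min2(2, 10) = 2
  n10 = sub(8, 2) = 6
  n12 = add(6, 10) = 16

Propagation after the edit:
  n1: runs — x2 5->-9; result -9.
  n3: runs — x2 5->-9; result -18.
  n4: runs — n3 10->-18; n1 2->-9; result -9.
  n6: runs — n4 8->-9; n3 10->-18; result -9.
  n7: runs — n6 10->-9; result 9.
  n8: runs — n7 10->9; n4 8->-9; result -9.
  n9: runs — n3 10->-18; result -18.
  n10: runs — n8 8->-9; n9 2->-18; result 9.
  n12: runs — n10 6->9; n7 10->9; result 18.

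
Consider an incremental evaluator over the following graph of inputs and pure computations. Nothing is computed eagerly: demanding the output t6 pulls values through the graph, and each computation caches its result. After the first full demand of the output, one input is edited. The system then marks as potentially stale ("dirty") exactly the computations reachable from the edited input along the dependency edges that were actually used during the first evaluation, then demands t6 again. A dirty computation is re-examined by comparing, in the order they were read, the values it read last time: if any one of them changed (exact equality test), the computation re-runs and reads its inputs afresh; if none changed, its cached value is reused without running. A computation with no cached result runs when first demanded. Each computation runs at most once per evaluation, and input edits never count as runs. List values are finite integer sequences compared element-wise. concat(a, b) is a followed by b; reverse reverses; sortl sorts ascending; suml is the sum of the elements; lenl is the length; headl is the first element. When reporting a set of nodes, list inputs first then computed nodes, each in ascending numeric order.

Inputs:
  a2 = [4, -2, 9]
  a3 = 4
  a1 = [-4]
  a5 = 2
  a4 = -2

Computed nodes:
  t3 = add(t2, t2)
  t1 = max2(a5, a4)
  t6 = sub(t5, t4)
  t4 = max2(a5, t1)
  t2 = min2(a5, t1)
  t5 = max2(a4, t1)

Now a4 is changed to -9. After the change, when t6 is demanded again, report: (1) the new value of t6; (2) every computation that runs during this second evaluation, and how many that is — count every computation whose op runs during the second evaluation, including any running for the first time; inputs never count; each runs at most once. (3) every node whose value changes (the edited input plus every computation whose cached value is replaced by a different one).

Initial pass — values computed on the first demand:
  t1 = max2(2, -2) = 2
  t4 = max2(2, 2) = 2
  t5 = max2(-2, 2) = 2
  t6 = sub(2, 2) = 0

Second demand — change propagation:
  t1: re-runs because a4 -2->-9; new result 2 (unchanged).
  t4: re-examined; everything it read last time is the same (a5 unchanged, t1 unchanged) — cache 2 kept, no run.
  t5: re-runs because a4 -2->-9; new result 2 (unchanged).
  t6: re-examined; everything it read last time is the same (t5 unchanged, t4 unchanged) — cache 0 kept, no run.

The important point: at t4 every value read last time is unchanged, so the dirty flag clears without a run.

t6 now evaluates to 0.
Run set: t1, t5 (2 run).
Changed values: a4.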